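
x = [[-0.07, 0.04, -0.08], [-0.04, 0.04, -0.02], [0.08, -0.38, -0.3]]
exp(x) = [[0.93,0.05,-0.07], [-0.04,1.04,-0.02], [0.07,-0.33,0.74]]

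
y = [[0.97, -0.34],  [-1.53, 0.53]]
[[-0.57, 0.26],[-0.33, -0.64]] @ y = [[-0.95, 0.33],  [0.66, -0.23]]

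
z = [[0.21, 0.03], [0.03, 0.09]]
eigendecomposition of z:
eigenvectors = [[0.97, -0.23], [0.23, 0.97]]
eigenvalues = [0.22, 0.08]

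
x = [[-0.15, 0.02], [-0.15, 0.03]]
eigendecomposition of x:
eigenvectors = [[-0.73,-0.12],[-0.68,-0.99]]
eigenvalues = [-0.13, 0.01]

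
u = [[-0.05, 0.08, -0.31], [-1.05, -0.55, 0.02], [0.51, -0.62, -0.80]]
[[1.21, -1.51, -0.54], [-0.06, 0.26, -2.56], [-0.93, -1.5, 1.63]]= u@[[-1.82, 0.96, 3.11], [3.48, -2.15, -1.25], [-2.7, 4.15, 0.91]]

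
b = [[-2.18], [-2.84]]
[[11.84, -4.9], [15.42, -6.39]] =b @ [[-5.43, 2.25]]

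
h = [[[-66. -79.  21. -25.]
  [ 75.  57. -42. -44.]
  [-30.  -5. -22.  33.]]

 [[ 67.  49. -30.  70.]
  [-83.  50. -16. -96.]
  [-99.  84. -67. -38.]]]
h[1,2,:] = [-99.0, 84.0, -67.0, -38.0]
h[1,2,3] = -38.0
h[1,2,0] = -99.0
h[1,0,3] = 70.0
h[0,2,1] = -5.0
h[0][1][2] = -42.0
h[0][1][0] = 75.0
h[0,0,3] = -25.0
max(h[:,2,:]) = 84.0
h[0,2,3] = 33.0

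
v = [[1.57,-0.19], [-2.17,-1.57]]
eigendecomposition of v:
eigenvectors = [[0.83, 0.06], [-0.55, 1.00]]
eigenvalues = [1.7, -1.7]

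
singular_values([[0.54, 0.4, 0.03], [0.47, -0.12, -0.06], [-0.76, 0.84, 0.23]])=[1.24, 0.71, 0.0]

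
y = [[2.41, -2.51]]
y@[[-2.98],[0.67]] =[[-8.86]]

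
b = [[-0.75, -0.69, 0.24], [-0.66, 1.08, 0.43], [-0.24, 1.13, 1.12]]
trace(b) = 1.45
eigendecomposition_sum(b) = [[-0.86, -0.38, 0.17], [-0.28, -0.13, 0.06], [0.05, 0.02, -0.01]] + [[0.04, -0.12, -0.06], [-0.3, 1.01, 0.5], [-0.48, 1.62, 0.80]] + [[0.07, -0.19, 0.12], [-0.07, 0.19, -0.13], [0.19, -0.51, 0.33]]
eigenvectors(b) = [[0.95, 0.06, 0.33], [0.31, -0.53, -0.34], [-0.06, -0.85, 0.88]]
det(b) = -1.10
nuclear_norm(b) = 3.59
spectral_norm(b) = 2.03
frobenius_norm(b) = 2.34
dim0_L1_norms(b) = [1.65, 2.9, 1.79]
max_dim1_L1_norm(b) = 2.49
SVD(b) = [[0.11, 0.99, 0.12], [-0.62, 0.16, -0.77], [-0.77, 0.01, 0.63]] @ diag([2.0325773784499677, 1.0329162143692314, 0.5231761603003272]) @ [[0.25, -0.8, -0.54], [-0.82, -0.47, 0.31], [0.51, -0.37, 0.78]]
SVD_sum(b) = [[0.06, -0.19, -0.13], [-0.32, 1.01, 0.69], [-0.40, 1.26, 0.86]] + [[-0.84, -0.48, 0.32], [-0.14, -0.08, 0.05], [-0.01, -0.01, 0.00]] + [[0.03, -0.02, 0.05],[-0.2, 0.15, -0.31],[0.17, -0.12, 0.26]]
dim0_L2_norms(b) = [1.03, 1.71, 1.22]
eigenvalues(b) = [-0.99, 1.84, 0.6]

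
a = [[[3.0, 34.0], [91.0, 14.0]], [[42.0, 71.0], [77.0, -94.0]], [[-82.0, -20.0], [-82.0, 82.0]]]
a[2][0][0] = -82.0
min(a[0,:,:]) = 3.0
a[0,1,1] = 14.0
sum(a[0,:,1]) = 48.0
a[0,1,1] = 14.0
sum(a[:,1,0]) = 86.0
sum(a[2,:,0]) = -164.0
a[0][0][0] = 3.0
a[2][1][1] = 82.0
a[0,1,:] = [91.0, 14.0]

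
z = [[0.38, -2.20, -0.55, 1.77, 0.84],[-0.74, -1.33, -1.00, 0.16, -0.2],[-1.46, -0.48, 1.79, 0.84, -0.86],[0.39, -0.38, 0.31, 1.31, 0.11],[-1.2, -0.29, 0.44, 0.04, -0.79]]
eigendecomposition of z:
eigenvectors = [[-0.50+0.00j, 0.61+0.00j, (0.61-0j), (0.57+0j), 0.57-0.00j], [(-0.7+0j), -0.10-0.16j, -0.10+0.16j, -0.45-0.04j, -0.45+0.04j], [-0.33+0.00j, -0.08+0.52j, -0.08-0.52j, 0.26+0.06j, (0.26-0.06j)], [(0.02+0j), (0.47+0.05j), (0.47-0.05j), -0.34-0.05j, (-0.34+0.05j)], [(-0.39+0j), (-0.25+0.15j), -0.25-0.15j, (-0.52+0.08j), -0.52-0.08j]]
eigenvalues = [(-2.46+0j), (1.84+0.44j), (1.84-0.44j), (0.07+0.06j), (0.07-0.06j)]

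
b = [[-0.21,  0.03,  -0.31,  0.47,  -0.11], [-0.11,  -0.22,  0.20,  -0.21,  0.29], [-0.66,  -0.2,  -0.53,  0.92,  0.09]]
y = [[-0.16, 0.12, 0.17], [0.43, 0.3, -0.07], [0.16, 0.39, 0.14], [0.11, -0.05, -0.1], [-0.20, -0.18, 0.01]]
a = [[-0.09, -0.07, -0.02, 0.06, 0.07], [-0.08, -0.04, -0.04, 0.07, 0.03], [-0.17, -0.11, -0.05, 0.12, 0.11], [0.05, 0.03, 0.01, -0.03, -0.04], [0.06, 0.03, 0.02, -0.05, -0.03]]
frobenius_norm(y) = 0.80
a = y @ b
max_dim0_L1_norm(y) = 1.06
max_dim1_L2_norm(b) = 1.27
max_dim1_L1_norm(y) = 0.8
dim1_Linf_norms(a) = [0.09, 0.08, 0.17, 0.05, 0.06]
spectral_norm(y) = 0.70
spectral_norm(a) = 0.35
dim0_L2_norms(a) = [0.22, 0.14, 0.07, 0.16, 0.14]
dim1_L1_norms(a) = [0.31, 0.26, 0.56, 0.16, 0.19]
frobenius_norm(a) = 0.35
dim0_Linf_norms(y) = [0.43, 0.39, 0.17]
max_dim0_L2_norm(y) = 0.54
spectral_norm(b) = 1.40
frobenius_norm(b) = 1.49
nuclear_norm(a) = 0.40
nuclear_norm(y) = 1.09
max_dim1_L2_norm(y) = 0.53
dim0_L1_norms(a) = [0.45, 0.28, 0.14, 0.33, 0.28]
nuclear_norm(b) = 1.90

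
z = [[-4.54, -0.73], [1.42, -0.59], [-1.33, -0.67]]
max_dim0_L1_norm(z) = 7.29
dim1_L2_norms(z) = [4.6, 1.54, 1.49]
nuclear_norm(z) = 5.91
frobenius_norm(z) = 5.07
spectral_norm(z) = 4.99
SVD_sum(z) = [[-4.55, -0.65], [1.31, 0.19], [-1.40, -0.2]] + [[0.01, -0.08], [0.11, -0.78], [0.07, -0.47]]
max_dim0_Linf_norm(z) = 4.54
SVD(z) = [[-0.92, -0.09],  [0.27, -0.85],  [-0.28, -0.52]] @ diag([4.987831240803875, 0.9210534801306965]) @ [[0.99, 0.14], [-0.14, 0.99]]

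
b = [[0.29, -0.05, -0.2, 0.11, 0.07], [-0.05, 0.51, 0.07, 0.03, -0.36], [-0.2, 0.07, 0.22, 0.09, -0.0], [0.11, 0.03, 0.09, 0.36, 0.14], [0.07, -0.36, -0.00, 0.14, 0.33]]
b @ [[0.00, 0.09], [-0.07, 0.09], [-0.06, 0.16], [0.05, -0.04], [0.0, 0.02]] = [[0.02, -0.01], [-0.04, 0.04], [-0.01, 0.02], [0.01, 0.02], [0.03, -0.03]]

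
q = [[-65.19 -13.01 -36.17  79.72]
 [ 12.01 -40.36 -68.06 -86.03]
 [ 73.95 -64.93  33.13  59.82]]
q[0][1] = -13.01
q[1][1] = -40.36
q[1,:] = [12.01, -40.36, -68.06, -86.03]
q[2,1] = -64.93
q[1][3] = -86.03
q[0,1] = -13.01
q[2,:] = [73.95, -64.93, 33.13, 59.82]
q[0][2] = -36.17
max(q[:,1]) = -13.01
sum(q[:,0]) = 20.770000000000003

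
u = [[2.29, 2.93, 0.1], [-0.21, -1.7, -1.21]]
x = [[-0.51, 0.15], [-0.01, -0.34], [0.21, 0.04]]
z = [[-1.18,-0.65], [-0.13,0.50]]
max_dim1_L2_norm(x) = 0.53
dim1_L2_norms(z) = [1.35, 0.52]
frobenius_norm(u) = 4.27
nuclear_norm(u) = 5.40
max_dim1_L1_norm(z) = 1.83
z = u @ x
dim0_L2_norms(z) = [1.19, 0.82]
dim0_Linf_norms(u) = [2.29, 2.93, 1.21]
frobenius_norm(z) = 1.44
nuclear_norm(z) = 1.85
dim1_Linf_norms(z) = [1.18, 0.5]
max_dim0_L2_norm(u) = 3.39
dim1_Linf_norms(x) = [0.51, 0.34, 0.21]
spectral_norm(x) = 0.57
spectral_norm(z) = 1.35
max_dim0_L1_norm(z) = 1.31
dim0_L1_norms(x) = [0.73, 0.53]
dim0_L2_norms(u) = [2.3, 3.39, 1.21]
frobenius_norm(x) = 0.67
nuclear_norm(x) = 0.91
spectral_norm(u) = 4.05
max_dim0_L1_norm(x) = 0.73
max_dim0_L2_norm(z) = 1.19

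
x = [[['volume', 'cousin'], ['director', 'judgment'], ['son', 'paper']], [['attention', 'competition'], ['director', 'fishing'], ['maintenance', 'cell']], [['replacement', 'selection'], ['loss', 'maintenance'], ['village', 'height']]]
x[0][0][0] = 'volume'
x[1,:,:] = [['attention', 'competition'], ['director', 'fishing'], ['maintenance', 'cell']]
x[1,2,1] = 'cell'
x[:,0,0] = ['volume', 'attention', 'replacement']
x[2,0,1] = 'selection'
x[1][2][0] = 'maintenance'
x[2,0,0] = 'replacement'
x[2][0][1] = 'selection'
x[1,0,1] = 'competition'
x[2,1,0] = 'loss'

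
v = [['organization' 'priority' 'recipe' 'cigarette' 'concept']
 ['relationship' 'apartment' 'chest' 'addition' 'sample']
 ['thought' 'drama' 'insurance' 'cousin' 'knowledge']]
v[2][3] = 'cousin'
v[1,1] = 'apartment'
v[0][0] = 'organization'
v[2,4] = 'knowledge'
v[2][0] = 'thought'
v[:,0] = ['organization', 'relationship', 'thought']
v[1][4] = 'sample'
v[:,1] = ['priority', 'apartment', 'drama']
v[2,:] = ['thought', 'drama', 'insurance', 'cousin', 'knowledge']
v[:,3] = ['cigarette', 'addition', 'cousin']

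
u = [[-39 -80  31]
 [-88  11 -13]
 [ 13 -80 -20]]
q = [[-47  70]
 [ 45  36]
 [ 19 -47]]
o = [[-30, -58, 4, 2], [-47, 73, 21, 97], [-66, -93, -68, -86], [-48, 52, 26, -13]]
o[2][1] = -93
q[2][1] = -47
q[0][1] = 70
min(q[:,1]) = -47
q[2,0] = 19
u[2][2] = -20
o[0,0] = -30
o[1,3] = 97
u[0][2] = 31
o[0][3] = 2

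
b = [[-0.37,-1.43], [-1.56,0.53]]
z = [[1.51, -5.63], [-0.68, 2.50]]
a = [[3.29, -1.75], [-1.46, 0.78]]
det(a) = 0.01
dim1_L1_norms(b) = [1.8, 2.09]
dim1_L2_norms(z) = [5.83, 2.59]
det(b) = -2.43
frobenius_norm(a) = 4.08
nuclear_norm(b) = 3.12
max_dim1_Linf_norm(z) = 5.63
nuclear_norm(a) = 4.08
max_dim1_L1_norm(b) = 2.09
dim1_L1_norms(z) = [7.14, 3.18]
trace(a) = 4.07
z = a @ b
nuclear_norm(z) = 6.39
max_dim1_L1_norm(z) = 7.14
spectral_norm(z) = 6.38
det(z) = -0.05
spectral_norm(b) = 1.66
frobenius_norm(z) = 6.38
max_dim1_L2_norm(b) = 1.65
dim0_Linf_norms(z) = [1.51, 5.63]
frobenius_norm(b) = 2.21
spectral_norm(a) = 4.08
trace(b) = 0.16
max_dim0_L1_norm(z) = 8.13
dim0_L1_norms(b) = [1.93, 1.96]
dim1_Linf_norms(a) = [3.29, 1.46]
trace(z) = 4.01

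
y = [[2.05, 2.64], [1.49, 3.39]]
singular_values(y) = [4.95, 0.61]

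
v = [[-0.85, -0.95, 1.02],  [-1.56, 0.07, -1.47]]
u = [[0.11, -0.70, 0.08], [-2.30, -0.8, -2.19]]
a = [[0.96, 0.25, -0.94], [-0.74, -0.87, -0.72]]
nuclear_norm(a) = 2.71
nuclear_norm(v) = 3.78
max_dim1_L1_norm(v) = 3.1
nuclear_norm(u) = 3.99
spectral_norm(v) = 2.15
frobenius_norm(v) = 2.70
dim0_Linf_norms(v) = [1.56, 0.95, 1.47]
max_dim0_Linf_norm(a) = 0.96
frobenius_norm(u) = 3.35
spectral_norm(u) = 3.28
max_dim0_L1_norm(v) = 2.49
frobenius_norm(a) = 1.92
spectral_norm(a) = 1.45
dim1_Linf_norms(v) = [1.02, 1.56]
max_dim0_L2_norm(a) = 1.21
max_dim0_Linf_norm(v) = 1.56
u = a + v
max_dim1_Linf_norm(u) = 2.3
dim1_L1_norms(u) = [0.89, 5.29]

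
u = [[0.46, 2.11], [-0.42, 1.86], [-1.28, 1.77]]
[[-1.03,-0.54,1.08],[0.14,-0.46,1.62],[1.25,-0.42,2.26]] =u @[[-1.27, -0.02, -0.81], [-0.21, -0.25, 0.69]]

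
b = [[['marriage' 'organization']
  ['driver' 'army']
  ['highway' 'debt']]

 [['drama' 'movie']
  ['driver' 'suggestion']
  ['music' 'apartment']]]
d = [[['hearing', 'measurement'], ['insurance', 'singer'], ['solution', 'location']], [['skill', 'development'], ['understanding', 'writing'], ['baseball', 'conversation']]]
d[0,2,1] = 'location'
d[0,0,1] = 'measurement'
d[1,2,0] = 'baseball'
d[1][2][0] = 'baseball'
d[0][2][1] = 'location'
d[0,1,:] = ['insurance', 'singer']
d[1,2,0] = 'baseball'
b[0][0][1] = 'organization'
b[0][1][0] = 'driver'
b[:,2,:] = [['highway', 'debt'], ['music', 'apartment']]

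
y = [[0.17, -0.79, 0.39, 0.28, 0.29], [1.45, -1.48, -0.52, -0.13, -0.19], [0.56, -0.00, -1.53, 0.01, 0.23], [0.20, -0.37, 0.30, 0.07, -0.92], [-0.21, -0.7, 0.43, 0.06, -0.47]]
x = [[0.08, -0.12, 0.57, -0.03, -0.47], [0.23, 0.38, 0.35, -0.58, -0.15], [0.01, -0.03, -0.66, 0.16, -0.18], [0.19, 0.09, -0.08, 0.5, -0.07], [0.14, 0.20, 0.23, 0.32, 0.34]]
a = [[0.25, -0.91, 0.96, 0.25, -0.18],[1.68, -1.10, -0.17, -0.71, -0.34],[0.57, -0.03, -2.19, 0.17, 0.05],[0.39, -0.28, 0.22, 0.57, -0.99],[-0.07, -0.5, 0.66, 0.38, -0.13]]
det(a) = -0.04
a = y + x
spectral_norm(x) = 1.10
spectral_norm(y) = 2.39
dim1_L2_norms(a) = [1.38, 2.16, 2.27, 1.26, 0.92]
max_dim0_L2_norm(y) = 1.86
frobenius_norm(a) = 3.77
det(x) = 0.00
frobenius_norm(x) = 1.54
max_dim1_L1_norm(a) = 4.0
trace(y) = -3.24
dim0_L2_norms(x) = [0.34, 0.46, 0.97, 0.85, 0.63]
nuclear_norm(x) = 2.94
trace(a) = -2.60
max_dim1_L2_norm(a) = 2.27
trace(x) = 0.64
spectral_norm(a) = 2.61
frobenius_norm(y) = 3.22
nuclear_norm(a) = 6.82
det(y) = 0.43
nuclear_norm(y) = 5.88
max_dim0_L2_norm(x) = 0.97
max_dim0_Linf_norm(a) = 2.19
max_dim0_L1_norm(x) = 1.89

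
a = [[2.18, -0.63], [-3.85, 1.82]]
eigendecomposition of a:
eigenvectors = [[0.41, 0.34],[-0.91, 0.94]]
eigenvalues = [3.57, 0.43]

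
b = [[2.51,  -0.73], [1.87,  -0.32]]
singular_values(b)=[3.23, 0.17]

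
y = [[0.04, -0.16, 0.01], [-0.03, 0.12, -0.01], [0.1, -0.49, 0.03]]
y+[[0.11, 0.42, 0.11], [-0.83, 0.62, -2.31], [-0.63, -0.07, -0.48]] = [[0.15, 0.26, 0.12], [-0.86, 0.74, -2.32], [-0.53, -0.56, -0.45]]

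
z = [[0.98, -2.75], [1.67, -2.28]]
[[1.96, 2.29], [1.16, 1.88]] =z@[[-0.55, -0.02], [-0.91, -0.84]]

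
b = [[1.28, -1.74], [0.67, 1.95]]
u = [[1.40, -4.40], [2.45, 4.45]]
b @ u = [[-2.47,  -13.38],[5.72,  5.73]]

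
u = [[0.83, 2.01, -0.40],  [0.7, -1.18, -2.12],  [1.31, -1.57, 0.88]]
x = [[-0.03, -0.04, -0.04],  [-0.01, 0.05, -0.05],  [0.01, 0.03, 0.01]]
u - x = [[0.86, 2.05, -0.36],[0.71, -1.23, -2.07],[1.3, -1.6, 0.87]]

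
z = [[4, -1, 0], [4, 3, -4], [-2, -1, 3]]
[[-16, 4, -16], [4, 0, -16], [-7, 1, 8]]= z @[[-4, 1, -4], [0, 0, 0], [-5, 1, 0]]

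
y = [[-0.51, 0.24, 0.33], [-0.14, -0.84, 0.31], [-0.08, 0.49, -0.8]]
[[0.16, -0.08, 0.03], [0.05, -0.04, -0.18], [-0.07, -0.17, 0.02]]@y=[[-0.07,0.12,0.0], [-0.01,-0.04,0.15], [0.06,0.14,-0.09]]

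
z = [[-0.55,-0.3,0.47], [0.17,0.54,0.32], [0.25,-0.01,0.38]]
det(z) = -0.183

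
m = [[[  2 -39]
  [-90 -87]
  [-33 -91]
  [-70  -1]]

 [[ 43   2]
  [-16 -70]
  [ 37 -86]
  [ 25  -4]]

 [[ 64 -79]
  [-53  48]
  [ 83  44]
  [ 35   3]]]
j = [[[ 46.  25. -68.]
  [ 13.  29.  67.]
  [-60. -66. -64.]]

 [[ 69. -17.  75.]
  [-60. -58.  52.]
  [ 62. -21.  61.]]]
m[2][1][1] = 48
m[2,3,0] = 35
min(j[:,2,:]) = -66.0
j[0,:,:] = [[46.0, 25.0, -68.0], [13.0, 29.0, 67.0], [-60.0, -66.0, -64.0]]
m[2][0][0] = 64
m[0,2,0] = -33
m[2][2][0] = 83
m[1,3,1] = -4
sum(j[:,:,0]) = 70.0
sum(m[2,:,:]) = 145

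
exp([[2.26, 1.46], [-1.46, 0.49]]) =[[4.34, 4.56], [-4.56, -1.19]]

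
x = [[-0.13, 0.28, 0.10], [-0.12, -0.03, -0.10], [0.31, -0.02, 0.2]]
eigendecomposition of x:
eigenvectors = [[0.05, 0.73, 0.51], [0.39, 0.2, 0.48], [-0.92, -0.65, -0.71]]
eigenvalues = [0.19, -0.14, -0.01]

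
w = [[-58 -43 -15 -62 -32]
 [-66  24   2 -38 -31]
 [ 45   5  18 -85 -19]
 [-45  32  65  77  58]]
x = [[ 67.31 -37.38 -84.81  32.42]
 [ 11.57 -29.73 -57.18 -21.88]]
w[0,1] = -43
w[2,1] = 5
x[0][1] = -37.38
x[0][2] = -84.81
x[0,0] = 67.31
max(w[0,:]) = -15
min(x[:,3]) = -21.88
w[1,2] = 2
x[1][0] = 11.57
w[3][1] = 32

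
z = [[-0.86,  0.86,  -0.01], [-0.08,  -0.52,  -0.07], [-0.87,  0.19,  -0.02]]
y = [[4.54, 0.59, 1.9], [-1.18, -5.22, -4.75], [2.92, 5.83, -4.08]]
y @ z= [[-5.6,3.96,-0.12],[5.56,0.80,0.47],[0.57,-1.3,-0.36]]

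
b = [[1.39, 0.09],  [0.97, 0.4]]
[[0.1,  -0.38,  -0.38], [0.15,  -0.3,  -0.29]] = b@[[0.06,  -0.27,  -0.27],[0.22,  -0.1,  -0.08]]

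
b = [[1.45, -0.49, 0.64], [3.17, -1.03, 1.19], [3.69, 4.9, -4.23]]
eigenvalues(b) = [1.88, -0.15, -5.55]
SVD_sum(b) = [[0.03, 0.04, -0.04], [0.15, 0.19, -0.16], [3.82, 4.85, -4.17]] + [[1.42, -0.57, 0.64], [3.02, -1.20, 1.37], [-0.13, 0.05, -0.06]] + [[-0.00, 0.03, 0.03], [0.00, -0.02, -0.02], [-0.0, 0.0, 0.00]]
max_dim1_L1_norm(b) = 12.82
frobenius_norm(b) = 8.41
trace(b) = -3.81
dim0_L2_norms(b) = [5.08, 5.03, 4.44]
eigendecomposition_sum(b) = [[1.50, 0.02, 0.16], [2.97, 0.03, 0.32], [3.28, 0.04, 0.35]] + [[-0.03, 0.02, -0.00], [0.23, -0.12, 0.0], [0.25, -0.13, 0.00]] + [[-0.02, -0.52, 0.48], [-0.03, -0.95, 0.87], [0.16, 4.99, -4.58]]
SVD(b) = [[-0.01, -0.42, -0.91], [-0.04, -0.90, 0.42], [-1.00, 0.04, -0.01]] @ diag([7.455454673666881, 3.900074915198518, 0.05206980639432958]) @ [[-0.51, -0.65, 0.56],[-0.86, 0.34, -0.39],[0.06, -0.68, -0.73]]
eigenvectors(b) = [[0.32,0.09,-0.1], [0.64,-0.68,-0.19], [0.70,-0.73,0.98]]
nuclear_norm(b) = 11.41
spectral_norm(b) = 7.46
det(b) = 1.51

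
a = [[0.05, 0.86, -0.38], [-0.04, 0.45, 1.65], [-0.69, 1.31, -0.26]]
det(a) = -1.200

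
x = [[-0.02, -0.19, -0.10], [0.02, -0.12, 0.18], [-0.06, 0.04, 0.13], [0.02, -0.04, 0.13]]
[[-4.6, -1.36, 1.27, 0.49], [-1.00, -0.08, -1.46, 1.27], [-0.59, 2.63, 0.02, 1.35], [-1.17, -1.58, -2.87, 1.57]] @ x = [[-0.0, 1.07, 0.44], [0.13, 0.09, 0.06], [0.09, -0.26, 0.71], [0.20, 0.23, -0.34]]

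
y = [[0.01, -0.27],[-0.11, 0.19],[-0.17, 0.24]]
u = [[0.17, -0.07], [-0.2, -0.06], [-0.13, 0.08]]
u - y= [[0.16, 0.2], [-0.09, -0.25], [0.04, -0.16]]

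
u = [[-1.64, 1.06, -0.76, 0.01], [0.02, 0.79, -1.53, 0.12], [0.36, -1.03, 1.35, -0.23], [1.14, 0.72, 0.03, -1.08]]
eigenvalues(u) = [2.33, -1.52, -1.16, -0.22]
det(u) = -0.91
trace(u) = -0.58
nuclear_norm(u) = 6.07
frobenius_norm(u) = 3.66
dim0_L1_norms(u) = [3.16, 3.6, 3.67, 1.44]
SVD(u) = [[-0.63, 0.35, -0.66, -0.19],[-0.51, -0.35, 0.48, -0.62],[0.58, 0.2, -0.22, -0.76],[0.09, -0.85, -0.53, 0.00]] @ diag([2.9340492569626817, 1.90778920689847, 1.0725524186860498, 0.1524027851751557]) @ [[0.45, -0.55, 0.7, -0.1], [-0.77, -0.38, 0.27, 0.43], [0.39, -0.44, -0.51, 0.63], [0.21, 0.6, 0.43, 0.64]]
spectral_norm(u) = 2.93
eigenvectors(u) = [[-0.3, 0.39, 0.09, -0.18], [-0.66, -0.05, -0.03, -0.54], [0.64, -0.14, -0.12, -0.41], [-0.24, -0.91, -0.99, -0.71]]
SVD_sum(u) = [[-0.84, 1.01, -1.29, 0.19], [-0.68, 0.82, -1.04, 0.15], [0.77, -0.92, 1.18, -0.17], [0.11, -0.14, 0.18, -0.03]] + [[-0.51, -0.25, 0.18, 0.29], [0.52, 0.25, -0.18, -0.29], [-0.29, -0.14, 0.10, 0.16], [1.25, 0.61, -0.43, -0.70]] + [[-0.28, 0.31, 0.36, -0.45], [0.20, -0.23, -0.26, 0.32], [-0.09, 0.11, 0.12, -0.15], [-0.22, 0.25, 0.29, -0.35]] + [[-0.01,-0.02,-0.01,-0.02], [-0.02,-0.06,-0.04,-0.06], [-0.02,-0.07,-0.05,-0.07], [0.0,0.0,0.00,0.0]]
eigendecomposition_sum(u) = [[-0.04, 0.43, -0.64, 0.06], [-0.09, 0.95, -1.41, 0.13], [0.08, -0.92, 1.37, -0.12], [-0.03, 0.34, -0.50, 0.05]] + [[-1.91, 0.94, -0.0, -0.21], [0.24, -0.12, 0.00, 0.03], [0.68, -0.34, 0.00, 0.08], [4.49, -2.21, 0.00, 0.5]] + [[0.31, -0.27, -0.07, 0.16], [-0.11, 0.09, 0.02, -0.05], [-0.39, 0.33, 0.08, -0.20], [-3.29, 2.77, 0.71, -1.65]] + [[-0.01, -0.05, -0.05, 0.01], [-0.02, -0.13, -0.14, 0.02], [-0.02, -0.10, -0.11, 0.01], [-0.03, -0.17, -0.18, 0.02]]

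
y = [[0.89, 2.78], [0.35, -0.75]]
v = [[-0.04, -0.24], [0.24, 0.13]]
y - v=[[0.93, 3.02], [0.11, -0.88]]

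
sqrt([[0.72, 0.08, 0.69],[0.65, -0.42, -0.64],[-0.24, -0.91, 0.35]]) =[[0.90+0.06j, 0.04-0.20j, 0.36-0.12j],  [(0.34-0.2j), (0.31+0.68j), (-0.33+0.42j)],  [(-0.13-0.12j), -0.47+0.42j, 0.71+0.26j]]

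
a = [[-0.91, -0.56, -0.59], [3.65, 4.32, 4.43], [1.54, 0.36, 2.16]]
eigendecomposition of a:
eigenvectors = [[-0.12, 0.85, 0.09], [0.99, -0.21, -0.89], [0.08, -0.48, 0.44]]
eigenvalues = [4.27, -0.44, 1.75]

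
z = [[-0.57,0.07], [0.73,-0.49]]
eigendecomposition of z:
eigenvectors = [[-0.35, -0.25], [0.94, -0.97]]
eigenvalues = [-0.76, -0.3]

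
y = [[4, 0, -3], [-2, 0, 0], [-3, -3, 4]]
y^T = [[4, -2, -3], [0, 0, -3], [-3, 0, 4]]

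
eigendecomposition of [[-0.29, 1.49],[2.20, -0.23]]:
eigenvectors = [[-0.64,-0.63], [0.77,-0.78]]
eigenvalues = [-2.07, 1.55]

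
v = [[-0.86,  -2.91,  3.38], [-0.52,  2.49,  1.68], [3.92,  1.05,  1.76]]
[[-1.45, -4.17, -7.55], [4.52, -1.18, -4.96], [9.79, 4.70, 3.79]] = v@[[1.61, 1.42, 1.92],[1.37, 0.26, -0.26],[1.16, -0.65, -1.97]]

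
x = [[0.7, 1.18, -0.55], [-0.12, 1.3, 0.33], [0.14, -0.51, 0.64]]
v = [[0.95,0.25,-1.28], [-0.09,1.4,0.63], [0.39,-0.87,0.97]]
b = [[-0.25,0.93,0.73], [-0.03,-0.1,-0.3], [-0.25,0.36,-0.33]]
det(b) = -0.00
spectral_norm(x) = 1.90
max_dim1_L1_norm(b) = 1.91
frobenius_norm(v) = 2.61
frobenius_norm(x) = 2.17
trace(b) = -0.68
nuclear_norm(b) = 1.81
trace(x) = 2.64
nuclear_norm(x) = 3.33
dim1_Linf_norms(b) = [0.93, 0.3, 0.36]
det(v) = 2.49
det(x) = 0.91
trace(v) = 3.32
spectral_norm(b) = 1.24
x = b + v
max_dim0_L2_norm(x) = 1.83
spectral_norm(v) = 1.84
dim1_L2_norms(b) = [1.21, 0.32, 0.55]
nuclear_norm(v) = 4.32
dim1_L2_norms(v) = [1.61, 1.54, 1.36]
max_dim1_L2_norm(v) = 1.61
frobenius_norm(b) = 1.36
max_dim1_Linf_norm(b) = 0.93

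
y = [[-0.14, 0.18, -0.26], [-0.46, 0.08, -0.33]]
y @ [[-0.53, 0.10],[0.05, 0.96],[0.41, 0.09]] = [[-0.02,0.14],[0.11,0.0]]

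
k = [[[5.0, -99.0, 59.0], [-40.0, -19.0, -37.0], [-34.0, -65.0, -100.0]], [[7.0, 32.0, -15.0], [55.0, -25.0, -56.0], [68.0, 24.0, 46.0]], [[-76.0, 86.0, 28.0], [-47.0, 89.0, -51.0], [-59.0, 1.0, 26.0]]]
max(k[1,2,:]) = 68.0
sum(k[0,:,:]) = -330.0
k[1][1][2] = -56.0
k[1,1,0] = 55.0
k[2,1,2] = -51.0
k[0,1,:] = [-40.0, -19.0, -37.0]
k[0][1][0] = -40.0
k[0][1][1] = -19.0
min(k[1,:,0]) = 7.0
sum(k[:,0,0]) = -64.0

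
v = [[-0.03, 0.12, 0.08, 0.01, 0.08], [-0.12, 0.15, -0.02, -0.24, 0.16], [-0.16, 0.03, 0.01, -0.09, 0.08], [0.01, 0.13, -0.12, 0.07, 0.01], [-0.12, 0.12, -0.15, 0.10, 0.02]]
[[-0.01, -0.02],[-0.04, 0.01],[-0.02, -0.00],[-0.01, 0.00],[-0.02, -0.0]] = v@[[0.05, 0.01], [-0.10, 0.03], [0.03, -0.09], [0.03, -0.13], [-0.04, -0.16]]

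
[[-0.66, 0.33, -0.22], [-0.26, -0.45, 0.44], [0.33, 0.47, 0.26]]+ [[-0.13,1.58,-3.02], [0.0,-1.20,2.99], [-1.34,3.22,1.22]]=[[-0.79, 1.91, -3.24], [-0.26, -1.65, 3.43], [-1.01, 3.69, 1.48]]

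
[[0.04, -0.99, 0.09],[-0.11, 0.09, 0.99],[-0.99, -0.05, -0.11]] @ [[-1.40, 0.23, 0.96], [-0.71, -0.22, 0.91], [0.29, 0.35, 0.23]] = [[0.67, 0.26, -0.84],[0.38, 0.30, 0.2],[1.39, -0.26, -1.02]]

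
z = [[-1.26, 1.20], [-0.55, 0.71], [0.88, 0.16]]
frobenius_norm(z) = 2.15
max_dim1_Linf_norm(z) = 1.26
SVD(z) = [[-0.86, -0.18], [-0.43, -0.28], [0.29, -0.95]] @ diag([2.0279857631787435, 0.7221313899452996]) @ [[0.77, -0.64], [-0.64, -0.77]]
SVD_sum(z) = [[-1.34,1.1],[-0.68,0.56],[0.45,-0.37]] + [[0.08, 0.1], [0.13, 0.15], [0.43, 0.53]]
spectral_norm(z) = 2.03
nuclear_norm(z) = 2.75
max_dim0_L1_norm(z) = 2.69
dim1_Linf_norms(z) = [1.26, 0.71, 0.88]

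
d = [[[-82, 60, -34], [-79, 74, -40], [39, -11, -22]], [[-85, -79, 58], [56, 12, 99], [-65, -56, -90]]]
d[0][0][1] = 60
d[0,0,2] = -34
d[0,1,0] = -79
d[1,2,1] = -56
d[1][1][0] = 56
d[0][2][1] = -11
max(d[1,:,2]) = 99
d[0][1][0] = -79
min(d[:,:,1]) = -79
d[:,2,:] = [[39, -11, -22], [-65, -56, -90]]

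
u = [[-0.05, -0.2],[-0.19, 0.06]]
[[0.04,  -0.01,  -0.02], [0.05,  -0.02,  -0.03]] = u @[[-0.31, 0.11, 0.2], [-0.10, 0.03, 0.06]]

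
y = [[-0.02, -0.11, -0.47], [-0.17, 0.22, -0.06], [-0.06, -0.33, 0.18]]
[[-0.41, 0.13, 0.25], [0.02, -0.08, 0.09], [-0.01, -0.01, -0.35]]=y@ [[0.13, 0.31, 0.50], [0.42, -0.17, 0.6], [0.76, -0.24, -0.70]]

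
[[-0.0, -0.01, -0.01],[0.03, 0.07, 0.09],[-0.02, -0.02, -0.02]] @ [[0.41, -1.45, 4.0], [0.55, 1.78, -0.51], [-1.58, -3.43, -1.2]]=[[0.01, 0.02, 0.02], [-0.09, -0.23, -0.02], [0.01, 0.06, -0.05]]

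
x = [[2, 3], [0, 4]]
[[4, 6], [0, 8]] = x@[[2, 0], [0, 2]]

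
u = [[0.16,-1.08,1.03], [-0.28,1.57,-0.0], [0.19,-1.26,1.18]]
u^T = [[0.16, -0.28, 0.19], [-1.08, 1.57, -1.26], [1.03, -0.00, 1.18]]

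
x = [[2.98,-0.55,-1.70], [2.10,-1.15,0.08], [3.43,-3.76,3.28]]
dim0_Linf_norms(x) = [3.43, 3.76, 3.28]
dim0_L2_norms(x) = [5.01, 3.97, 3.7]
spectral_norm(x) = 6.56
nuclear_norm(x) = 9.94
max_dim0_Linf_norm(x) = 3.76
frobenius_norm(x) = 7.38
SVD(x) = [[-0.27,0.88,0.38],[-0.33,0.28,-0.9],[-0.90,-0.37,0.22]] @ diag([6.559195943286389, 3.3837328999814136, 0.0004890385987638738]) @ [[-0.70, 0.60, -0.39], [0.58, 0.17, -0.8], [-0.41, -0.78, -0.47]]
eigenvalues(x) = [0j, (2.55+1.83j), (2.55-1.83j)]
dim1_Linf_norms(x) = [2.98, 2.1, 3.76]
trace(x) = 5.11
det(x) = 0.01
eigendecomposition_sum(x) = [[-0.00+0.00j, 0.00+0.00j, (-0-0j)], [(-0+0j), 0.00+0.00j, -0.00-0.00j], [-0.00+0.00j, 0j, (-0-0j)]] + [[(1.49+1.57j), -0.28-1.86j, (-0.85+1.74j)], [1.05+0.34j, (-0.58-0.77j), 0.04+0.99j], [(1.72-1.32j), (-1.88+0.08j), (1.64+1.03j)]] + [[1.49-1.57j,(-0.28+1.86j),-0.85-1.74j], [1.05-0.34j,-0.58+0.77j,0.04-0.99j], [(1.72+1.32j),(-1.88-0.08j),1.64-1.03j]]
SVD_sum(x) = [[1.24, -1.06, 0.68], [1.54, -1.31, 0.85], [4.16, -3.55, 2.29]] + [[1.74,0.51,-2.38], [0.56,0.16,-0.77], [-0.73,-0.21,0.99]] + [[-0.00, -0.00, -0.00],  [0.0, 0.0, 0.00],  [-0.0, -0.00, -0.0]]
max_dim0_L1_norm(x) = 8.51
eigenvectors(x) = [[-0.41+0.00j, -0.07-0.66j, -0.07+0.66j], [-0.78+0.00j, (-0.19-0.28j), -0.19+0.28j], [(-0.47+0j), (-0.67+0j), (-0.67-0j)]]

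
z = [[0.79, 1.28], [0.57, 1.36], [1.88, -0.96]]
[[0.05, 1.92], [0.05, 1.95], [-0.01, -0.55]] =z @ [[0.01, 0.36], [0.03, 1.28]]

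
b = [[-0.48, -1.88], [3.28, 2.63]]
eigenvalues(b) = [(1.07+1.94j), (1.07-1.94j)]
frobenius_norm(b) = 4.63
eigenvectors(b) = [[0.38-0.47j, 0.38+0.47j], [-0.80+0.00j, (-0.8-0j)]]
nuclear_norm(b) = 5.59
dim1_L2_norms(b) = [1.94, 4.2]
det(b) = 4.90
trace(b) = 2.15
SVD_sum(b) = [[-1.19,-1.15], [3.00,2.92]] + [[0.71, -0.73],[0.28, -0.29]]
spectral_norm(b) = 4.50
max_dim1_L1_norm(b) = 5.91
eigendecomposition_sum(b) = [[(-0.24+1.4j), (-0.94+0.52j)], [(1.64-0.91j), 1.31+0.54j]] + [[-0.24-1.40j, (-0.94-0.52j)],  [1.64+0.91j, (1.31-0.54j)]]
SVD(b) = [[-0.37, 0.93], [0.93, 0.37]] @ diag([4.500293229916778, 1.089706770083221]) @ [[0.72, 0.70], [0.70, -0.72]]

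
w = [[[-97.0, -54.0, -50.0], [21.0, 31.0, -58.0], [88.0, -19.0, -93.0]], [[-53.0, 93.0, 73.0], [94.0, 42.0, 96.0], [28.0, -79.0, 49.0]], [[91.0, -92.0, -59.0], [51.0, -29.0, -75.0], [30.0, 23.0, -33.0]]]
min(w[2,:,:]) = -92.0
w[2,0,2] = -59.0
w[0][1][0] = 21.0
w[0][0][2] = -50.0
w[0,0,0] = -97.0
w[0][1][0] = 21.0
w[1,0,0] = -53.0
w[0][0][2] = -50.0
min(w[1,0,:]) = -53.0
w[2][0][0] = 91.0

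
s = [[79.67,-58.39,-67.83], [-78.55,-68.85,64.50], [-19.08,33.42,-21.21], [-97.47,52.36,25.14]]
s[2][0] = -19.08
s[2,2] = -21.21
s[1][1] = -68.85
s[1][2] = 64.5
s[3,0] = -97.47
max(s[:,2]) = 64.5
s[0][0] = 79.67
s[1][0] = -78.55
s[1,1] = -68.85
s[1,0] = -78.55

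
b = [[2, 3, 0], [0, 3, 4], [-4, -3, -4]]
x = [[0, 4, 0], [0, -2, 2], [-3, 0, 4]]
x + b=[[2, 7, 0], [0, 1, 6], [-7, -3, 0]]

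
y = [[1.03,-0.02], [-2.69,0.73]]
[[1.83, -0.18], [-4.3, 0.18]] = y @ [[1.79, -0.18], [0.71, -0.42]]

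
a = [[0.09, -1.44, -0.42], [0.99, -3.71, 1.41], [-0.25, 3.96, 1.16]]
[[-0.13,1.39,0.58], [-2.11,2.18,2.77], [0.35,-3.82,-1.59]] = a@ [[0.41, -0.26, 0.87], [0.36, -0.84, -0.42], [-0.84, -0.48, 0.25]]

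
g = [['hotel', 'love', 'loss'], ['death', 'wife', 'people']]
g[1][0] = 'death'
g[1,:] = ['death', 'wife', 'people']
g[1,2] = 'people'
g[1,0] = 'death'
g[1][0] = 'death'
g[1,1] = 'wife'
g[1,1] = 'wife'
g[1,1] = 'wife'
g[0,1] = 'love'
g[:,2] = ['loss', 'people']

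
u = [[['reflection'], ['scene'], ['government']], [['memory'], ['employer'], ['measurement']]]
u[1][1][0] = 'employer'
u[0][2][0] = 'government'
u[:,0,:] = [['reflection'], ['memory']]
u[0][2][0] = 'government'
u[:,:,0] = [['reflection', 'scene', 'government'], ['memory', 'employer', 'measurement']]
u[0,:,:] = [['reflection'], ['scene'], ['government']]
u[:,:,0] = [['reflection', 'scene', 'government'], ['memory', 'employer', 'measurement']]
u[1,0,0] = 'memory'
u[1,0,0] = 'memory'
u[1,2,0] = 'measurement'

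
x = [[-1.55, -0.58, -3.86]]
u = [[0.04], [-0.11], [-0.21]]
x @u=[[0.81]]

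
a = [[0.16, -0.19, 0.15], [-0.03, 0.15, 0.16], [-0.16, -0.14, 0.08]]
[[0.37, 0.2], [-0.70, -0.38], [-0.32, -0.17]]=a @ [[2.39,1.3], [-1.76,-0.95], [-2.29,-1.24]]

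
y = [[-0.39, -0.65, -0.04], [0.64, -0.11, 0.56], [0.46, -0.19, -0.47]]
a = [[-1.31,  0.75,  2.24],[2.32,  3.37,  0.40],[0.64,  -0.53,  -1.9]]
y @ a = [[-1.02, -2.46, -1.06], [-0.74, -0.19, 0.33], [-1.34, -0.05, 1.85]]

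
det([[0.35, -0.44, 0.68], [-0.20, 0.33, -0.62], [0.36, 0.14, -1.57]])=-0.014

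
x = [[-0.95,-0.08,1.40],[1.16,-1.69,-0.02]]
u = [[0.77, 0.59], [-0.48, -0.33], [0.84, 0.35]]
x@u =[[0.48, -0.04], [1.69, 1.24]]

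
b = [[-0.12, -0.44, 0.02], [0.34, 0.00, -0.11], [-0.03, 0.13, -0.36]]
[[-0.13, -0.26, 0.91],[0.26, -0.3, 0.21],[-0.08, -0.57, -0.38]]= b@[[0.82, -0.27, 0.69],[0.08, 0.74, -2.24],[0.18, 1.86, 0.19]]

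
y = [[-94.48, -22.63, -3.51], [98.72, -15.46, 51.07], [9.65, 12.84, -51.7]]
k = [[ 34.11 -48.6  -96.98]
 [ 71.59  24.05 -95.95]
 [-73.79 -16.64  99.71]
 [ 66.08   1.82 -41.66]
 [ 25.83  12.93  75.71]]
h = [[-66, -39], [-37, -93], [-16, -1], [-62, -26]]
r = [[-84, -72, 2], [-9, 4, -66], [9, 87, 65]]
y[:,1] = [-22.63, -15.46, 12.84]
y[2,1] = 12.84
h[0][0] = -66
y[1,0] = 98.72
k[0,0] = 34.11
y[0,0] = -94.48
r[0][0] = -84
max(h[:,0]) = -16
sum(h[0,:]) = -105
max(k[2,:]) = 99.71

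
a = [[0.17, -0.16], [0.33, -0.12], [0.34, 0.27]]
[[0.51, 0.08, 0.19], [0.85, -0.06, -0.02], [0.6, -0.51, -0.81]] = a @ [[2.33,-0.59,-0.78], [-0.7,-1.14,-2.01]]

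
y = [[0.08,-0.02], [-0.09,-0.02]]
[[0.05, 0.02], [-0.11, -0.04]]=y @ [[0.95, 0.32], [1.34, 0.45]]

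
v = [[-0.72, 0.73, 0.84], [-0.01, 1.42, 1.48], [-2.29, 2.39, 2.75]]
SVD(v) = [[-0.27, 0.13, -0.95],  [-0.38, -0.93, -0.02],  [-0.89, 0.36, 0.3]] @ diag([4.843395445670587, 1.011937875719359, 0.0015141142651253164]) @ [[0.46, -0.59, -0.67],[-0.88, -0.37, -0.28],[0.08, -0.72, 0.69]]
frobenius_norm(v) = 4.95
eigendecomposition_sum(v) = [[-0.41,0.69,0.77], [-0.89,1.52,1.68], [-1.33,2.28,2.53]] + [[-0.31, 0.04, 0.07], [0.83, -0.1, -0.19], [-0.91, 0.11, 0.21]] + [[-0.0, -0.0, 0.0], [0.04, 0.0, -0.01], [-0.04, -0.0, 0.01]]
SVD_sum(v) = [[-0.61,0.78,0.88], [-0.84,1.07,1.21], [-1.97,2.52,2.85]] + [[-0.11, -0.05, -0.04], [0.83, 0.35, 0.27], [-0.32, -0.13, -0.10]] + [[-0.00, 0.00, -0.0],[-0.00, 0.00, -0.00],[0.00, -0.00, 0.0]]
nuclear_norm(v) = 5.86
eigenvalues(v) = [3.64, -0.2, 0.01]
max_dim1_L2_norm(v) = 4.3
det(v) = -0.01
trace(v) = 3.45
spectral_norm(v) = 4.84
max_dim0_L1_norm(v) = 5.07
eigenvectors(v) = [[-0.25, 0.24, -0.07], [-0.54, -0.65, 0.72], [-0.81, 0.72, -0.69]]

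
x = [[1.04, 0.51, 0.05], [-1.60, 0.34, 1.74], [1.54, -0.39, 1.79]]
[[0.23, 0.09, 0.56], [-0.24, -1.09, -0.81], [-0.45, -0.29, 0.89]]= x@ [[0.03, 0.21, 0.54], [0.4, -0.21, 0.00], [-0.19, -0.39, 0.03]]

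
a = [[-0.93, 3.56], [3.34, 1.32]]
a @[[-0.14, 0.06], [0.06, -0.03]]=[[0.34, -0.16], [-0.39, 0.16]]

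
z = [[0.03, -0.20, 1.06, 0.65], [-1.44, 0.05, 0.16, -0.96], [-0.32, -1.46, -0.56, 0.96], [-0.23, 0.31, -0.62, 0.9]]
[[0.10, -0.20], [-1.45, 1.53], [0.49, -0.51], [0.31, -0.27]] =z@[[0.70, -0.74], [-0.13, 0.16], [-0.21, 0.14], [0.42, -0.45]]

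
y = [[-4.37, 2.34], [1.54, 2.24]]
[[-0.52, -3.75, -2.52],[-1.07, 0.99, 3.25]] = y @[[-0.1,0.8,0.99], [-0.41,-0.11,0.77]]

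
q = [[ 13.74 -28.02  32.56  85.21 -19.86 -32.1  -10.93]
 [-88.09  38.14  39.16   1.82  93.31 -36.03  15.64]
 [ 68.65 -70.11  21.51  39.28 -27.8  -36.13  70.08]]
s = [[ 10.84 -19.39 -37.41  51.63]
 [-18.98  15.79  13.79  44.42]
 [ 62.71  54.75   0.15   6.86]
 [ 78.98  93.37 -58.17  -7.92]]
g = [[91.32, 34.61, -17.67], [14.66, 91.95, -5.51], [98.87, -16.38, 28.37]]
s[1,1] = 15.79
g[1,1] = 91.95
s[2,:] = [62.71, 54.75, 0.15, 6.86]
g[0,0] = 91.32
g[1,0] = 14.66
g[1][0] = 14.66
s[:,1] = [-19.39, 15.79, 54.75, 93.37]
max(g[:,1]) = 91.95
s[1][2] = 13.79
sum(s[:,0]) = 133.55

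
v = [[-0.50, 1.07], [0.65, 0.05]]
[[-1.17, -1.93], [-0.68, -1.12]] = v@[[-0.93, -1.53],[-1.53, -2.52]]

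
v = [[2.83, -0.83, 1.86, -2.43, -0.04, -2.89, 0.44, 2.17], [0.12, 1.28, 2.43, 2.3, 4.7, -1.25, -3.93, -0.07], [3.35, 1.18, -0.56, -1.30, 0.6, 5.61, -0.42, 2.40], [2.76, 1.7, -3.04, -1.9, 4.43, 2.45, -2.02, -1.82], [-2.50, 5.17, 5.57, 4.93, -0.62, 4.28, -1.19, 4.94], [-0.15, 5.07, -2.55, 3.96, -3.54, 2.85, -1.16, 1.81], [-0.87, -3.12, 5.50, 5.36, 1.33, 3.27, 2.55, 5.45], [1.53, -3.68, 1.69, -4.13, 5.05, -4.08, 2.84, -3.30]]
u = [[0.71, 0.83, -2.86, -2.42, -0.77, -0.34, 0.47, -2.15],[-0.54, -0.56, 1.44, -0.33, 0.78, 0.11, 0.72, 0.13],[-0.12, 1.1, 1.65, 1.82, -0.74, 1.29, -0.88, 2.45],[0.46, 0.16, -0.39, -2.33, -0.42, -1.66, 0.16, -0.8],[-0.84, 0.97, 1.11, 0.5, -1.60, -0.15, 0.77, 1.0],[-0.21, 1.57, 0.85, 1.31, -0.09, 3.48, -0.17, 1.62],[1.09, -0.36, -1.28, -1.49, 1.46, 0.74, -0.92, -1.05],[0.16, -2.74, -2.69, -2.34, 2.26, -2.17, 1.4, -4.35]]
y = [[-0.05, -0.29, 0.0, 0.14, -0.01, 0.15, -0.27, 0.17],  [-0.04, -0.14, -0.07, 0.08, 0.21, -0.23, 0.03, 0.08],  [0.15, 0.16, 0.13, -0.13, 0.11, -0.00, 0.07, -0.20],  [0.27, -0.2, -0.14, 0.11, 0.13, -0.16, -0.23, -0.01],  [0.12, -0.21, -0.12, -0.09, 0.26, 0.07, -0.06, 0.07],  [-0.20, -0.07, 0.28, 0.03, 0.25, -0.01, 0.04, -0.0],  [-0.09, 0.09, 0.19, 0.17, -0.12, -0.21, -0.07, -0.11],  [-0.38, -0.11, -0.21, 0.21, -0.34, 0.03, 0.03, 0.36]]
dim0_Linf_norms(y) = [0.38, 0.29, 0.28, 0.21, 0.34, 0.23, 0.27, 0.36]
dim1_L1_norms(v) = [13.49, 16.08, 15.42, 20.12, 29.2, 21.09, 27.45, 26.3]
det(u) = -0.01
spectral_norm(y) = 0.83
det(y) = 0.00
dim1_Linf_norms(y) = [0.29, 0.23, 0.2, 0.27, 0.26, 0.28, 0.21, 0.38]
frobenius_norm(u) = 11.75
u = y @ v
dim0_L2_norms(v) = [6.02, 9.07, 9.46, 10.11, 9.07, 10.06, 6.1, 9.06]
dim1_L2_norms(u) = [4.56, 1.99, 4.03, 3.07, 2.7, 4.44, 3.13, 7.14]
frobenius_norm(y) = 1.32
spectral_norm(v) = 17.00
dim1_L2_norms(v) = [5.6, 7.21, 7.24, 7.51, 11.53, 8.55, 10.87, 9.84]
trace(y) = 0.59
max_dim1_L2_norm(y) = 0.7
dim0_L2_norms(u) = [1.73, 3.64, 4.89, 4.94, 3.43, 4.68, 2.23, 5.91]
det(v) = -284401.85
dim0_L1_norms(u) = [4.13, 8.29, 12.27, 12.54, 8.12, 9.94, 5.49, 13.55]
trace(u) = -3.92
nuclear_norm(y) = 2.86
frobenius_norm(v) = 24.76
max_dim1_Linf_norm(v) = 5.61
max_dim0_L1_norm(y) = 1.43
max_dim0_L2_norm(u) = 5.91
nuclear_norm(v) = 56.87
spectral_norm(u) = 10.06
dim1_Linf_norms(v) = [2.89, 4.7, 5.61, 4.43, 5.57, 5.07, 5.5, 5.05]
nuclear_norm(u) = 21.79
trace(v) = 3.13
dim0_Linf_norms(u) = [1.09, 2.74, 2.86, 2.42, 2.26, 3.48, 1.4, 4.35]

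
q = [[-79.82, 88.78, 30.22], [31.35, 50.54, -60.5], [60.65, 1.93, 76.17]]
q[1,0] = 31.35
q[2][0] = 60.65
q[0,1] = 88.78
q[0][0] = -79.82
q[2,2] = 76.17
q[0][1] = 88.78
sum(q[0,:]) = 39.18000000000001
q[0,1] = 88.78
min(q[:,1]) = 1.93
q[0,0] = -79.82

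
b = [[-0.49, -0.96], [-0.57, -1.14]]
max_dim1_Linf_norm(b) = 1.14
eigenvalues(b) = [-0.01, -1.62]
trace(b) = -1.63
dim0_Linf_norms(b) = [0.57, 1.14]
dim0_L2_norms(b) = [0.75, 1.49]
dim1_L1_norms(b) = [1.45, 1.71]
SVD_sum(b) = [[-0.49, -0.96], [-0.57, -1.14]] + [[-0.00,0.00], [0.00,-0.00]]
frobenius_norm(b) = 1.67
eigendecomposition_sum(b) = [[-0.0, 0.0], [0.00, -0.0]] + [[-0.49, -0.96], [-0.57, -1.14]]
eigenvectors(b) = [[0.89, 0.65], [-0.45, 0.76]]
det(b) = 0.01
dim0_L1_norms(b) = [1.06, 2.1]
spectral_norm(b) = 1.67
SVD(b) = [[-0.65, -0.76], [-0.76, 0.65]] @ diag([1.66917744863877, 0.00682971125047068]) @ [[0.45, 0.89], [0.89, -0.45]]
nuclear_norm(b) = 1.68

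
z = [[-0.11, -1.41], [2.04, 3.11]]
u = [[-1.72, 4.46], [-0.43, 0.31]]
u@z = [[9.29, 16.3], [0.68, 1.57]]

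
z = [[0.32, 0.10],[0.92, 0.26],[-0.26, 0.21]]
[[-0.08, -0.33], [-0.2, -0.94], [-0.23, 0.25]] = z@[[0.07, -1.0], [-1.00, -0.07]]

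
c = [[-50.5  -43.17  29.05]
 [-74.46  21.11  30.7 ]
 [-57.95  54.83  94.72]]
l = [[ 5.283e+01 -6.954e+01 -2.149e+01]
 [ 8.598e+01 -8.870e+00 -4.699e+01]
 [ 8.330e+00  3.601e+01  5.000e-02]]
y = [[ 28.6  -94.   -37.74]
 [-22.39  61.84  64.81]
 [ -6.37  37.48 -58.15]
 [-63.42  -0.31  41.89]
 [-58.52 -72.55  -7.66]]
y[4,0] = -58.52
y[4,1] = -72.55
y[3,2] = 41.89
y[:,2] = [-37.74, 64.81, -58.15, 41.89, -7.66]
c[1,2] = 30.7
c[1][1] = 21.11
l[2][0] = 8.33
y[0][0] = 28.6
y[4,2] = -7.66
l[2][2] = 0.05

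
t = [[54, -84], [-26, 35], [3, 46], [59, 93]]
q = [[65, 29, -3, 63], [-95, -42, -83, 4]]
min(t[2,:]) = 3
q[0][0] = 65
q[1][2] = -83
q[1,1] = -42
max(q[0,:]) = 65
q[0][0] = 65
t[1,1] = 35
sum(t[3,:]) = 152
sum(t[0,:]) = -30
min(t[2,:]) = 3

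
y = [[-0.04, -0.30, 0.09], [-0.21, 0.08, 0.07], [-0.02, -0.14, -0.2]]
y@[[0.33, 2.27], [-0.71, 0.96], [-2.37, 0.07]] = [[-0.01, -0.37],[-0.29, -0.4],[0.57, -0.19]]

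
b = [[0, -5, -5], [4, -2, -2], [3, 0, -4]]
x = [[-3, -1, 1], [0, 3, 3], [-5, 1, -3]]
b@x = [[25, -20, 0], [-2, -12, 4], [11, -7, 15]]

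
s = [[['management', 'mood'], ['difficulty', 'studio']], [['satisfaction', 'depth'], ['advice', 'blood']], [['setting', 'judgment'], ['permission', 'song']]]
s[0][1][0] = 'difficulty'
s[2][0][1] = 'judgment'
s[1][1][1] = 'blood'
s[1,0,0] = 'satisfaction'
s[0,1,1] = 'studio'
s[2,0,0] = 'setting'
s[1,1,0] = 'advice'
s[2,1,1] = 'song'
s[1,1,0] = 'advice'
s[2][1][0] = 'permission'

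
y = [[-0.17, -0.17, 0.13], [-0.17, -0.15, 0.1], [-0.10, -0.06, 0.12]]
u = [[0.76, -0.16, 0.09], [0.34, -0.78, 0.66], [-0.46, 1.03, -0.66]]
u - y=[[0.93,0.01,-0.04], [0.51,-0.63,0.56], [-0.36,1.09,-0.78]]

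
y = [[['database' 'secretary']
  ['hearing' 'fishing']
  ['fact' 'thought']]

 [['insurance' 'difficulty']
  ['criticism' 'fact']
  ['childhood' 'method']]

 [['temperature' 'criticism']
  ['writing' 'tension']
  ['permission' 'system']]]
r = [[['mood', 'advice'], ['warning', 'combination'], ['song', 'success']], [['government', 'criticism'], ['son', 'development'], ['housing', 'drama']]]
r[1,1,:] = ['son', 'development']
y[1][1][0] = 'criticism'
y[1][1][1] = 'fact'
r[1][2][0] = 'housing'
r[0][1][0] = 'warning'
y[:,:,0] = [['database', 'hearing', 'fact'], ['insurance', 'criticism', 'childhood'], ['temperature', 'writing', 'permission']]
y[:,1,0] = ['hearing', 'criticism', 'writing']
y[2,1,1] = 'tension'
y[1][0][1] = 'difficulty'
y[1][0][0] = 'insurance'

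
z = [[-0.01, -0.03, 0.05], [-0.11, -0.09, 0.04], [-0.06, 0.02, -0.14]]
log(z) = [[-5.39+0.55j, 0.87+0.69j, (-1.06-0.72j)], [4.34+3.78j, -3.29+2.14j, 0.61+1.05j], [1.97+1.62j, (-0.55-0.43j), (-1.56+3.59j)]]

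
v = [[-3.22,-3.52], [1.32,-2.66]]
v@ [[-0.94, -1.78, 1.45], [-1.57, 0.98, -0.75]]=[[8.55, 2.28, -2.03],[2.94, -4.96, 3.91]]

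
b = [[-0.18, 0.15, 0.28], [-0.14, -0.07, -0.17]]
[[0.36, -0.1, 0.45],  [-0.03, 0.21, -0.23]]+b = [[0.18, 0.05, 0.73],[-0.17, 0.14, -0.4]]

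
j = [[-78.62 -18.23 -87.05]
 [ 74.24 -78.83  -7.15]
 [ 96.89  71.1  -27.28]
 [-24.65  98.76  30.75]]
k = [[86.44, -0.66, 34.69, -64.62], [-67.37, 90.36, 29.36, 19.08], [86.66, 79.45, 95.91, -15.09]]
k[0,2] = 34.69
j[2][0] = 96.89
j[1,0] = 74.24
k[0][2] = 34.69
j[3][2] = 30.75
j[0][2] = -87.05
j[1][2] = -7.15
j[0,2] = -87.05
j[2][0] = 96.89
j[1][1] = -78.83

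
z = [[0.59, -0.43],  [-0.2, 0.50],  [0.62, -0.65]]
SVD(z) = [[-0.57, -0.56], [0.4, -0.83], [-0.72, -0.02]] @ diag([1.2541290853665619, 0.23887284742647294]) @ [[-0.69,0.73], [-0.73,-0.69]]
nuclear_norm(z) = 1.49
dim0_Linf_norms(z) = [0.62, 0.65]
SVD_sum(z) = [[0.49, -0.52], [-0.34, 0.36], [0.62, -0.65]] + [[0.10,0.09], [0.14,0.14], [0.0,0.00]]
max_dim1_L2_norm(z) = 0.9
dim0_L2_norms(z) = [0.88, 0.93]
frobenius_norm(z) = 1.28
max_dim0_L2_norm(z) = 0.93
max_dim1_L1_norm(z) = 1.27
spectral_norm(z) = 1.25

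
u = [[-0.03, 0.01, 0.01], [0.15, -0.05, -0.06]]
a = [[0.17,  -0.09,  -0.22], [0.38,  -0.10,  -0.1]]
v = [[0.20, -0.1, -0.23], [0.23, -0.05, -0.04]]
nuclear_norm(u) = 0.17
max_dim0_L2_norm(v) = 0.3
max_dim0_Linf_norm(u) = 0.15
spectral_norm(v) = 0.38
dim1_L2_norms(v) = [0.32, 0.24]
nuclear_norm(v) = 0.50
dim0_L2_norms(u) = [0.15, 0.05, 0.06]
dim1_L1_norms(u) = [0.05, 0.26]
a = u + v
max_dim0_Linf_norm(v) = 0.23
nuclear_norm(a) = 0.62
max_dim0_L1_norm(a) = 0.55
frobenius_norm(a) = 0.50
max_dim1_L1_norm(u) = 0.26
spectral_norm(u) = 0.17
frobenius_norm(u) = 0.17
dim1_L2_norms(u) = [0.03, 0.17]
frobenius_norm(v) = 0.40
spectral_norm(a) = 0.48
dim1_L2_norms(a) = [0.29, 0.41]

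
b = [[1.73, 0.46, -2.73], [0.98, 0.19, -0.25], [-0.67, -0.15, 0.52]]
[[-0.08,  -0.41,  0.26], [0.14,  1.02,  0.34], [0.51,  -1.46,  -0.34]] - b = [[-1.81, -0.87, 2.99], [-0.84, 0.83, 0.59], [1.18, -1.31, -0.86]]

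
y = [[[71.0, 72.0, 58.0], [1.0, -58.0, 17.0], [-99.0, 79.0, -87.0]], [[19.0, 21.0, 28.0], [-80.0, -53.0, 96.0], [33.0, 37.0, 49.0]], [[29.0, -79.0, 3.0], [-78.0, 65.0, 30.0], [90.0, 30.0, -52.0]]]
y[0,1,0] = 1.0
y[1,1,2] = 96.0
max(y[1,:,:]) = 96.0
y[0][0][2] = 58.0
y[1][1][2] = 96.0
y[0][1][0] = 1.0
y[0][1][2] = 17.0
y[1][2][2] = 49.0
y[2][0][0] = 29.0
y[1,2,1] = 37.0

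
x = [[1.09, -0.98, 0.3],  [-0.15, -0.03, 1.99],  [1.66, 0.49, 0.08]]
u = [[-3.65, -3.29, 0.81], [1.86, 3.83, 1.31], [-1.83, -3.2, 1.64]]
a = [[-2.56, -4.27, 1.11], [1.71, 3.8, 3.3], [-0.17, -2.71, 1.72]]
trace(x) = 1.14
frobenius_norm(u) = 7.81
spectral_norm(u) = 7.38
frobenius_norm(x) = 3.04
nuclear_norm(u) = 10.80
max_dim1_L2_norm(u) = 4.98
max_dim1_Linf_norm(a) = 4.27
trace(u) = 1.82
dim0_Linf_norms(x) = [1.66, 0.98, 1.99]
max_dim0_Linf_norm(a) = 4.27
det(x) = -4.32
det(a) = -29.10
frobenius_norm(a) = 8.04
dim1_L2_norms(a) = [5.1, 5.32, 3.21]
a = x + u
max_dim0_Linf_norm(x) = 1.99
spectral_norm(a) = 6.98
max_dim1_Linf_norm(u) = 3.83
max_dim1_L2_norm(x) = 2.0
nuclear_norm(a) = 11.90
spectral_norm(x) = 2.06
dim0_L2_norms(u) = [4.49, 5.98, 2.25]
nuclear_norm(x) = 5.09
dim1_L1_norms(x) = [2.37, 2.17, 2.23]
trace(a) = 2.96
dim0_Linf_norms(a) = [2.56, 4.27, 3.3]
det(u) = -19.45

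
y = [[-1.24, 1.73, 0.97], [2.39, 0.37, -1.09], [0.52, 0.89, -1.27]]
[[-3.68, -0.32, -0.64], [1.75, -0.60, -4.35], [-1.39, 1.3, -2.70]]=y @ [[1.20, -0.89, -1.37], [-1.55, -0.03, -1.6], [0.50, -1.41, 0.44]]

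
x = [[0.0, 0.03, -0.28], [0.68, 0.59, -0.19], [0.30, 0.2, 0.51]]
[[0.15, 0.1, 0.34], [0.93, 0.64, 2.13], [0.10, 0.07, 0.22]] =x@[[0.19, 0.13, 0.44], [1.23, 0.84, 2.81], [-0.4, -0.27, -0.92]]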